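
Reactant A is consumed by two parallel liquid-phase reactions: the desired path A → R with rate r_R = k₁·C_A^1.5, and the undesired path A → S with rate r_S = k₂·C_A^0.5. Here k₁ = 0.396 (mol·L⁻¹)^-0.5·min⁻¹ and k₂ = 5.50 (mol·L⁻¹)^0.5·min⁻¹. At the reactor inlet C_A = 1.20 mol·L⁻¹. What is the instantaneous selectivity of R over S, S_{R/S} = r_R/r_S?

0.0864

S_{R/S} = r_R/r_S = (k₁·C_A^1.5)/(k₂·C_A^0.5) = (k₁/k₂)·C_A.
= (0.396×1.200^1.5) / (5.50×1.200^0.5) = 0.5206/6.025 = 0.0864.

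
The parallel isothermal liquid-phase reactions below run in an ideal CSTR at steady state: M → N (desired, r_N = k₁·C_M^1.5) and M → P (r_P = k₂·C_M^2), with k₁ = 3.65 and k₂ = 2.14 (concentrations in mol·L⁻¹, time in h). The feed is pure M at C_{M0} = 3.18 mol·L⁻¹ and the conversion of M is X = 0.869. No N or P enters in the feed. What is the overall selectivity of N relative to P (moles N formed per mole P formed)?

2.64

Exit C_M = C_{M0}(1−X) = 3.18×0.131 = 0.4166 mol·L⁻¹.
A CSTR operates uniformly at the exit composition, giving r_N = 0.9814 and r_P = 0.3714 (each k·C_M^n at C_M = 0.4166).
Overall selectivity = C_N/C_P = r_Nτ/(r_Pτ) = r_N/r_P = 2.64.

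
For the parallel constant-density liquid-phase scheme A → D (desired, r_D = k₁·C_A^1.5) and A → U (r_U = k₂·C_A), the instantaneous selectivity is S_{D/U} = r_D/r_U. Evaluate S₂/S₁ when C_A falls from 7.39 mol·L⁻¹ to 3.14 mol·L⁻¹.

0.652

S_{D/U} = (k₁/k₂)·C_A^0.5, so S₂/S₁ = (C_{A,2}/C_{A,1})^0.5.
= (3.14/7.39)^0.5 = (0.4249)^0.5 = 0.652.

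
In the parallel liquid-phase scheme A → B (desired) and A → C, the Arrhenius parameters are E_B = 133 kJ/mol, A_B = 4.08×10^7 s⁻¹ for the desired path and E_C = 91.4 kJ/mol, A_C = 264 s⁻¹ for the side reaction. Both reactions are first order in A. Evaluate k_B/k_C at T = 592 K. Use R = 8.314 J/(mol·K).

With equal orders, S_{B/C} = k_B/k_C = (A_B/A_C)·exp[(E_C−E_B)/(RT)].
(E_C−E_B)/(RT) = (91.4−133)×10³/(8.314×592) = -41600/4922 = -8.452.
k_B/k_C = (4.08×10^7/264)·exp(-8.452) = 1.545×10^5 × 2.135×10^-4 = 33.0.
Since E_B > E_C, raising the temperature improves selectivity toward B.

33.0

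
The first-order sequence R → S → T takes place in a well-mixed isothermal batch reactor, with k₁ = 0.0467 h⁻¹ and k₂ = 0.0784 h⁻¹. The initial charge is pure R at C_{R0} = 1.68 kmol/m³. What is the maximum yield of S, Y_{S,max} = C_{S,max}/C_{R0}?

0.278

Evaluating C_S at t_opt = ln(k₂/k₁)/(k₂−k₁) gives C_{S,max}/C_{R0} = (k₁/k₂)^[k₂/(k₂−k₁)].
= (0.0467/0.0784)^(0.0784/(0.0784−0.0467)) = (0.5957)^(2.473) = 0.2777.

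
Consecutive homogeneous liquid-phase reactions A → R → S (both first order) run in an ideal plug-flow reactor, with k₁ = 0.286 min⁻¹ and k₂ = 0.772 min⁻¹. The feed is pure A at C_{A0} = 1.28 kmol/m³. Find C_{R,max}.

0.264 kmol/m³

For a first-order series the maximum intermediate yield is C_{R,max}/C_{A0} = (k₁/k₂)^[k₂/(k₂−k₁)].
= (0.286/0.772)^(0.772/(0.772−0.286)) = (0.3705)^(1.588) = 0.2065.
C_{R,max} = 0.2065×1.28 = 0.264 kmol/m³.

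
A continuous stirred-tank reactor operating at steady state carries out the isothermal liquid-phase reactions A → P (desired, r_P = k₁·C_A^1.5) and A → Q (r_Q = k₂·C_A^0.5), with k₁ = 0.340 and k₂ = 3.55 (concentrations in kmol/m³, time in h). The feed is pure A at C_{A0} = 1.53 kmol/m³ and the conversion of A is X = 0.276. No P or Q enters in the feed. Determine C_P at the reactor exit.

0.0405 kmol/m³

Exit C_A = C_{A0}(1−X) = 1.53×0.724 = 1.108 kmol/m³.
Rates in a CSTR are evaluated at the outlet concentration: r_P = 0.340×1.108^1.5 = 0.3964, r_Q = 3.55×1.108^0.5 = 3.736.
Fraction of consumed A going to P: r_P/(r_P+r_Q) = 0.09592.
C_P = 0.09592·C_{A0}·X = 0.09592×1.53×0.276 = 0.0405 kmol/m³.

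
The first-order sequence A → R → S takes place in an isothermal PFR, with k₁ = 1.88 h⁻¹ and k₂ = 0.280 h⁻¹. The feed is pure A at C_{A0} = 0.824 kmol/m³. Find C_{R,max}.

0.590 kmol/m³

For a first-order series the maximum intermediate yield is C_{R,max}/C_{A0} = (k₁/k₂)^[k₂/(k₂−k₁)].
= (1.88/0.280)^(0.280/(0.280−1.88)) = (6.714)^(-0.1750) = 0.7166.
C_{R,max} = 0.7166×0.824 = 0.590 kmol/m³.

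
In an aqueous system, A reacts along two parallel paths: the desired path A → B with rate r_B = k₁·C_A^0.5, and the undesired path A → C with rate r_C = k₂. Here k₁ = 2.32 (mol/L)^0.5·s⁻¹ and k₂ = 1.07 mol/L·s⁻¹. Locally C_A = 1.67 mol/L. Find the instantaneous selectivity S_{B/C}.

2.80

S_{B/C} = r_B/r_C = (k₁·C_A^0.5)/(k₂) = (k₁/k₂)·C_A^0.5.
= (2.32×1.670^0.5) / (1.07) = 2.998/1.070 = 2.80.
Since the desired path is higher order in A, keeping C_A high (PFR or concentrated feed) favours B.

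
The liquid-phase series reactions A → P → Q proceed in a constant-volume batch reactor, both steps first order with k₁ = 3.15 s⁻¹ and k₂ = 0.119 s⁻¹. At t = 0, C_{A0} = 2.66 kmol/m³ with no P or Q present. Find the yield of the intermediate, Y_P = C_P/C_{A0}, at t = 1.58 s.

Solving the coupled first-order balances gives C_P(t) = [k₁/(k₂−k₁)]·C_{A0}·(e^(−k₁t) − e^(−k₂t)).
e^(−k₁t) = e^(−3.15×1.58) = e^(−4.977) = 0.006895; e^(−k₂t) = e^(−0.1880) = 0.8286.
C_P = 3.15×2.66/(0.119−3.15) × (0.006895−0.8286) = (-2.764)×(-0.8217) = 2.272 kmol/m³.
Y_P = C_P/C_{A0} = 2.272/2.66 = 0.854.

0.854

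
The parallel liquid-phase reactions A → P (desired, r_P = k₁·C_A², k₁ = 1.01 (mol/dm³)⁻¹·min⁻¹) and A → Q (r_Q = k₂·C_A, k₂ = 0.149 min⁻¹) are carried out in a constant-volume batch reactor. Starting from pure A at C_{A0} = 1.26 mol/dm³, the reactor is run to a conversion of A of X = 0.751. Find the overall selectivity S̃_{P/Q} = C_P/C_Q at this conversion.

4.75

C_A = C_{A0}(1−X) = 0.3137 mol/dm³.
Along a PFR/batch, dC_Q/dC_A = −r_Q/(r_P+r_Q) = −k₂/(k₂+k₁·C_A).
Integrating from C_{A0} to C_A: C_Q = (0.149/1.01)·ln[(0.149+1.01·1.26)/(0.149+1.01·0.314)] = 0.1475·ln(1.422/0.4659) = 0.1646 mol/dm³.
Then C_P = (C_{A0}−C_A) − C_Q = 0.9463 − 0.1646 = 0.7817 mol/dm³.
S̃_{P/Q} = C_P/C_Q = 0.7817/0.1646 = 4.75.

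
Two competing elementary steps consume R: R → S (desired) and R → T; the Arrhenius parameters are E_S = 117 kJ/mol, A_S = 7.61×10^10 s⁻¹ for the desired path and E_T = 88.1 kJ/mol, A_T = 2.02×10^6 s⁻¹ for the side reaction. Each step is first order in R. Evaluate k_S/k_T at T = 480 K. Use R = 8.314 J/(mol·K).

27.0

Since both paths have the same order in R, the concentration cancels and S_{S/T} = k_S/k_T = (A_S/A_T)·exp[(E_T−E_S)/(RT)].
(E_T−E_S)/(RT) = (88.1−117)×10³/(8.314×480) = -28900/3991 = -7.242.
k_S/k_T = (7.61×10^10/2.02×10^6)·exp(-7.242) = 37673 × 7.160×10^-4 = 27.0.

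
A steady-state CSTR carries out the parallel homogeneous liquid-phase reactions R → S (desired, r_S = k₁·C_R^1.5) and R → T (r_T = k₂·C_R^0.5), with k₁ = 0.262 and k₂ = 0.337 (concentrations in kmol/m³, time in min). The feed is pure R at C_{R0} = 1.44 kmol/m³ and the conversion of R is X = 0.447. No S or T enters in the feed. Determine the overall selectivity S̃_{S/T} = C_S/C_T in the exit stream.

Exit C_R = C_{R0}(1−X) = 1.44×0.553 = 0.7963 kmol/m³.
A CSTR operates uniformly at the exit composition, giving r_S = 0.1862 and r_T = 0.3007 (each k·C_R^n at C_R = 0.7963).
Overall selectivity = C_S/C_T = r_Sτ/(r_Tτ) = r_S/r_T = 0.619.

0.619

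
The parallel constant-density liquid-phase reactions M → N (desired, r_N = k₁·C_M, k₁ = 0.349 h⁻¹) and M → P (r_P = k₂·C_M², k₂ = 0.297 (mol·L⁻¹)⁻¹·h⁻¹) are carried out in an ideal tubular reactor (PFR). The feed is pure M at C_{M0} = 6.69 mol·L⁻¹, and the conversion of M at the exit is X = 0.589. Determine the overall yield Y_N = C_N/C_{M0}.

C_M = C_{M0}(1−X) = 2.750 mol·L⁻¹.
Along a PFR/batch, dC_N/dC_M = −r_N/(r_N+r_P) = −k₁/(k₁+k₂·C_M).
Integrating from C_{M0} to C_M: C_N = (0.349/0.297)·ln[(0.349+0.297·6.69)/(0.349+0.297·2.75)] = 1.175·ln(2.336/1.166) = 0.8169 mol·L⁻¹.
Y_N = C_N/C_{M0} = 0.8169/6.69 = 0.122.

0.122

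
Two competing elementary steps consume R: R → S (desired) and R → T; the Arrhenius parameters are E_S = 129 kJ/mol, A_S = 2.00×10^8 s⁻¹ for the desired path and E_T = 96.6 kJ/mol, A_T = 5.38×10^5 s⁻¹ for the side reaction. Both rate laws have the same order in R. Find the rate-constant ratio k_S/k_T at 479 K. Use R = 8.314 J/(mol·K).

0.109

With equal orders, S_{S/T} = k_S/k_T = (A_S/A_T)·exp[(E_T−E_S)/(RT)].
(E_T−E_S)/(RT) = (96.6−129)×10³/(8.314×479) = -32400/3982 = -8.136.
k_S/k_T = (2.00×10^8/5.38×10^5)·exp(-8.136) = 371.7 × 2.929×10^-4 = 0.109.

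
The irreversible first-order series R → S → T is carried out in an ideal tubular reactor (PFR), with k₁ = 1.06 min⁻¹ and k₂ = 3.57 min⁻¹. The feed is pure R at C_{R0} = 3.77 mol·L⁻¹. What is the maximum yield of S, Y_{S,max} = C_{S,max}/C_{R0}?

0.178

At the optimum, C_{S,max}/C_{R0} = (k₁/k₂)^[k₂/(k₂−k₁)].
= (1.06/3.57)^(3.57/(3.57−1.06)) = (0.2969)^(1.422) = 0.1778.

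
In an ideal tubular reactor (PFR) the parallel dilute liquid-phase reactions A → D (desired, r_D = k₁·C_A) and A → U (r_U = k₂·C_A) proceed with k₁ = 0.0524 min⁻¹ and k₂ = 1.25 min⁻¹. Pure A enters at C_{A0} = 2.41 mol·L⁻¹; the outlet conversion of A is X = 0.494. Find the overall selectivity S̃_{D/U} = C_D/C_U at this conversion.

C_A = C_{A0}(1−X) = 1.219 mol·L⁻¹.
Both paths are first order in A, so the instantaneous fraction to D is constant: dC_D/d(−C_A) = k₁/(k₁+k₂) = 0.04023.
C_D = 0.04023·(C_{A0}−C_A) = 0.04023×1.191 = 0.0479 mol·L⁻¹.
C_U = (C_{A0}−C_A)−C_D = 1.143 mol·L⁻¹; S̃_{D/U} = 0.04790/1.143 = 0.0419.

0.0419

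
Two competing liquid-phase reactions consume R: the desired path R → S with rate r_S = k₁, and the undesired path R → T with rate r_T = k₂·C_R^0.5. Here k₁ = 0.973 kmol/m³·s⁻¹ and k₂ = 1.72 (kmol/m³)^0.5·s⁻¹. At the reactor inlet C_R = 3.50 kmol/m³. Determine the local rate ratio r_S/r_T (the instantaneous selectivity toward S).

0.302

S_{S/T} = r_S/r_T = (k₁)/(k₂·C_R^0.5) = (k₁/k₂)·C_R^-0.5.
= (0.973) / (1.72×3.500^0.5) = 0.9730/3.218 = 0.302.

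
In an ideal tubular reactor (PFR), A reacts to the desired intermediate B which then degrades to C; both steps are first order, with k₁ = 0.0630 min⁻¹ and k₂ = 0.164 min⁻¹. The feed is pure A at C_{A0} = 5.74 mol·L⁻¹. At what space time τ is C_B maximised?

Setting dC_B/dτ = 0 gives τ_opt = ln(k₂/k₁)/(k₂−k₁).
= ln(0.164/0.0630)/(0.164−0.0630) = ln(2.603)/0.1010 = 0.9567/0.1010 = 9.47 min.

9.47 min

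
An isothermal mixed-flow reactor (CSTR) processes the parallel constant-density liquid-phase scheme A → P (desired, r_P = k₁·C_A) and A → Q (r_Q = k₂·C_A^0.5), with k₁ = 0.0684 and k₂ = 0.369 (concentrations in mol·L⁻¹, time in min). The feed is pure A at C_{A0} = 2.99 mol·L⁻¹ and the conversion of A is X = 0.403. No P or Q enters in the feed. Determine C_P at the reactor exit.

Exit C_A = C_{A0}(1−X) = 2.99×0.597 = 1.785 mol·L⁻¹.
Rates in a CSTR are evaluated at the outlet concentration: r_P = 0.0684×1.785 = 0.1221, r_Q = 0.369×1.785^0.5 = 0.4930.
Fraction of consumed A going to P: r_P/(r_P+r_Q) = 0.1985.
C_P = 0.1985·C_{A0}·X = 0.1985×2.99×0.403 = 0.239 mol·L⁻¹.

0.239 mol·L⁻¹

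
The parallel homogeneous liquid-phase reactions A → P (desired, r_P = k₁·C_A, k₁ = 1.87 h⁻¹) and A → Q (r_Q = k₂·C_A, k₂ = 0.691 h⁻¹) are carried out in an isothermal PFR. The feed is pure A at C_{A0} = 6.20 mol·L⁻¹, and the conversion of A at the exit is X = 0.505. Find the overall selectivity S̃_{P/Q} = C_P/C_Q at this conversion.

2.71

C_A = C_{A0}(1−X) = 3.069 mol·L⁻¹.
Both paths are first order in A, so the instantaneous fraction to P is constant: dC_P/d(−C_A) = k₁/(k₁+k₂) = 0.7302.
C_P = 0.7302·(C_{A0}−C_A) = 0.7302×3.131 = 2.29 mol·L⁻¹.
C_Q = (C_{A0}−C_A)−C_P = 0.8448 mol·L⁻¹; S̃_{P/Q} = 2.286/0.8448 = 2.71.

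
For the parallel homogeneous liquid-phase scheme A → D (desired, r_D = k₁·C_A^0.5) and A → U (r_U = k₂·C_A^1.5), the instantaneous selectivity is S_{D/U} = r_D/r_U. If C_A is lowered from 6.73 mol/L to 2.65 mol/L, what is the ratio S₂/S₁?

2.54

S_{D/U} = (k₁/k₂)·C_A⁻¹, so S₂/S₁ = (C_{A,2}/C_{A,1})⁻¹.
= 6.73/2.65 = 2.54.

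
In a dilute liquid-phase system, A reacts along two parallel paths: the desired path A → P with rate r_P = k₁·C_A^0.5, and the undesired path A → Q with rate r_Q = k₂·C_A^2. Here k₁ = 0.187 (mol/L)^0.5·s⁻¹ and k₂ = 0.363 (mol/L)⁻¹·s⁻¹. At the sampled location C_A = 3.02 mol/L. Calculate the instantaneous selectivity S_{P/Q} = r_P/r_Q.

0.0982

S_{P/Q} = r_P/r_Q = (k₁·C_A^0.5)/(k₂·C_A^2) = (k₁/k₂)·C_A^-1.5.
= (0.187×3.020^0.5) / (0.363×3.020^2) = 0.3250/3.311 = 0.0982.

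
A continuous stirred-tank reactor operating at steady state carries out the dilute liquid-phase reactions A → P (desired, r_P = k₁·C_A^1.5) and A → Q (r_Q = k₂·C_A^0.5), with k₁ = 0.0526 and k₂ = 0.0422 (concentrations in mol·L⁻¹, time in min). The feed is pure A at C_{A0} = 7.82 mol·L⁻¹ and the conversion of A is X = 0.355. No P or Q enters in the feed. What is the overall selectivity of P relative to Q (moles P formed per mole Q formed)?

Exit C_A = C_{A0}(1−X) = 7.82×0.645 = 5.044 mol·L⁻¹.
Rates in a CSTR are evaluated at the outlet concentration: r_P = 0.0526×5.044^1.5 = 0.5958, r_Q = 0.0422×5.044^0.5 = 0.09478.
Overall selectivity = C_P/C_Q = r_Pτ/(r_Qτ) = r_P/r_Q = 6.29.

6.29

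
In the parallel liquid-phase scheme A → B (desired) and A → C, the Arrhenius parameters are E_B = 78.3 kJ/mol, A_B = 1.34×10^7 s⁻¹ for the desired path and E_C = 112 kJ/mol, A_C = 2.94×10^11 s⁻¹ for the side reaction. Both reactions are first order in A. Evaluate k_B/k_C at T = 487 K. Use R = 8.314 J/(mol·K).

0.188

With equal orders, S_{B/C} = k_B/k_C = (A_B/A_C)·exp[(E_C−E_B)/(RT)].
(E_C−E_B)/(RT) = (112−78.3)×10³/(8.314×487) = 33700/4049 = 8.323.
k_B/k_C = (1.34×10^7/2.94×10^11)·exp(8.323) = 4.558×10^-5 × 4118 = 0.188.
Since E_B < E_C, lowering the temperature improves selectivity toward B.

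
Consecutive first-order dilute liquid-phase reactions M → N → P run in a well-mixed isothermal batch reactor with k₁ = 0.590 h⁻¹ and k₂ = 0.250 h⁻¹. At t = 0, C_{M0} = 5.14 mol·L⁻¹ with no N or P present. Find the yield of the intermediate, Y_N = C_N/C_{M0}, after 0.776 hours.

The intermediate concentration in a first-order A→B→C sequence is C_N = k₁C_{M0}(e^(−k₁t) − e^(−k₂t))/(k₂−k₁).
e^(−k₁t) = e^(−0.590×0.776) = e^(−0.4578) = 0.6326; e^(−k₂t) = e^(−0.1940) = 0.8237.
C_N = 0.590×5.14/(0.250−0.590) × (0.6326−0.8237) = (-8.919)×(-0.1910) = 1.704 mol·L⁻¹.
Y_N = C_N/C_{M0} = 1.704/5.14 = 0.331.

0.331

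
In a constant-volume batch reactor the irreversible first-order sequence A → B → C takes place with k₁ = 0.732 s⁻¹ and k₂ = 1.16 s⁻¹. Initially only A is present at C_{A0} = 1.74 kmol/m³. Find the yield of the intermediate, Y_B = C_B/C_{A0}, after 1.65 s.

0.259

The intermediate concentration in a first-order A→B→C sequence is C_B = k₁C_{A0}(e^(−k₁t) − e^(−k₂t))/(k₂−k₁).
e^(−k₁t) = e^(−0.732×1.65) = e^(−1.208) = 0.2989; e^(−k₂t) = e^(−1.914) = 0.1475.
C_B = 0.732×1.74/(1.16−0.732) × (0.2989−0.1475) = 2.976×0.1514 = 0.4504 kmol/m³.
Y_B = C_B/C_{A0} = 0.4504/1.74 = 0.259.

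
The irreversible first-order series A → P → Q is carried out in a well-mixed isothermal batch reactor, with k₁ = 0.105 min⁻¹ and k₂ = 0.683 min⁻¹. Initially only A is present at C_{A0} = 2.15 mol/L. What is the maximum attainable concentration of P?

Evaluating C_P at t_opt = ln(k₂/k₁)/(k₂−k₁) gives C_{P,max}/C_{A0} = (k₁/k₂)^[k₂/(k₂−k₁)].
= (0.105/0.683)^(0.683/(0.683−0.105)) = (0.1537)^(1.182) = 0.1094.
C_{P,max} = 0.1094×2.15 = 0.235 mol/L.

0.235 mol/L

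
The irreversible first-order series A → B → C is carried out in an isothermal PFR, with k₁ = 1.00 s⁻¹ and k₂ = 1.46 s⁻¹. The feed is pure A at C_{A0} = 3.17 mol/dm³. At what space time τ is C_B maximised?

0.823 s

Setting dC_B/dτ = 0 gives τ_opt = ln(k₂/k₁)/(k₂−k₁).
= ln(1.46/1.00)/(1.46−1.00) = ln(1.460)/0.4600 = 0.3784/0.4600 = 0.823 s.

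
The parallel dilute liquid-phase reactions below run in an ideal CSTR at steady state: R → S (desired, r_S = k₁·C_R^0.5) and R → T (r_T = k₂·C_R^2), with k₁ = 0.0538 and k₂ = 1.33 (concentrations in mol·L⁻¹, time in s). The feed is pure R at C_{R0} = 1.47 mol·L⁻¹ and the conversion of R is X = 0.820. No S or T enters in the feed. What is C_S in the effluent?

Exit C_R = C_{R0}(1−X) = 1.47×0.180 = 0.2646 mol·L⁻¹.
A CSTR operates uniformly at the exit composition, giving r_S = 0.02767 and r_T = 0.09312 (each k·C_R^n at C_R = 0.2646).
Fraction of consumed R going to S: r_S/(r_S+r_T) = 0.2291.
C_S = 0.2291·C_{R0}·X = 0.2291×1.47×0.820 = 0.276 mol·L⁻¹.

0.276 mol·L⁻¹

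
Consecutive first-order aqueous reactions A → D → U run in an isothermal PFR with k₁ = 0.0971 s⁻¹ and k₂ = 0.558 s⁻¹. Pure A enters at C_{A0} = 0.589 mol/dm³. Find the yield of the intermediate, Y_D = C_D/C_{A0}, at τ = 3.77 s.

The intermediate concentration in a first-order A→B→C sequence is C_D = k₁C_{A0}(e^(−k₁τ) − e^(−k₂τ))/(k₂−k₁).
e^(−k₁τ) = e^(−0.0971×3.77) = e^(−0.3661) = 0.6935; e^(−k₂τ) = e^(−2.104) = 0.1220.
C_D = 0.0971×0.589/(0.558−0.0971) × (0.6935−0.1220) = 0.1241×0.5714 = 0.07091 mol/dm³.
Y_D = C_D/C_{A0} = 0.07091/0.589 = 0.120.

0.120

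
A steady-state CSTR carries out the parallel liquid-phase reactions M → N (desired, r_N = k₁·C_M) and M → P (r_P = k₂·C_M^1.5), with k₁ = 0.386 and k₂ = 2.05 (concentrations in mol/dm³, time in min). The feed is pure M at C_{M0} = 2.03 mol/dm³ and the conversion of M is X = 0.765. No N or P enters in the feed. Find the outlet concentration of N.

0.333 mol/dm³

Exit C_M = C_{M0}(1−X) = 2.03×0.235 = 0.4770 mol/dm³.
In a CSTR the entire volume is at exit conditions, so r_N = 0.386×0.4770 = 0.1841 and r_P = 2.05×0.4770^1.5 = 0.6755.
Fraction of consumed M going to N: r_N/(r_N+r_P) = 0.2142.
C_N = 0.2142·C_{M0}·X = 0.2142×2.03×0.765 = 0.333 mol/dm³.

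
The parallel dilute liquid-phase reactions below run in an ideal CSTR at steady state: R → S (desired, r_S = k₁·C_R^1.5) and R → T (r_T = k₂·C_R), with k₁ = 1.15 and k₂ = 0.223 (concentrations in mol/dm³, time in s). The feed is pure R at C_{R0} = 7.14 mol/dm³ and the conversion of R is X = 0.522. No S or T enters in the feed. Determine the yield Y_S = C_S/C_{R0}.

Exit C_R = C_{R0}(1−X) = 7.14×0.478 = 3.413 mol/dm³.
A CSTR operates uniformly at the exit composition, giving r_S = 7.251 and r_T = 0.7611 (each k·C_R^n at C_R = 3.413).
Fraction of consumed R going to S: r_S/(r_S+r_T) = 0.9050.
C_S = 0.9050·C_{R0}·X = 0.9050×7.14×0.522 = 3.37 mol/dm³; Y_S = C_S/C_{R0} = 0.472.

0.472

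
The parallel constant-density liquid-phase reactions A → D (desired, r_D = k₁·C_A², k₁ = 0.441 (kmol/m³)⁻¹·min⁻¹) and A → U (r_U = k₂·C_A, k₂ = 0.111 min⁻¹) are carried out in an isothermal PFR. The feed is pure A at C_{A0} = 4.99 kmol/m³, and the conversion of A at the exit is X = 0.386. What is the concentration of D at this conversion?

C_A = C_{A0}(1−X) = 3.064 kmol/m³.
Along a PFR/batch, dC_U/dC_A = −r_U/(r_D+r_U) = −k₂/(k₂+k₁·C_A).
Integrating from C_{A0} to C_A: C_U = (0.111/0.441)·ln[(0.111+0.441·4.99)/(0.111+0.441·3.06)] = 0.2517·ln(2.312/1.462) = 0.1153 kmol/m³.
Then C_D = (C_{A0}−C_A) − C_U = 1.926 − 0.1153 = 1.811 kmol/m³.

1.81 kmol/m³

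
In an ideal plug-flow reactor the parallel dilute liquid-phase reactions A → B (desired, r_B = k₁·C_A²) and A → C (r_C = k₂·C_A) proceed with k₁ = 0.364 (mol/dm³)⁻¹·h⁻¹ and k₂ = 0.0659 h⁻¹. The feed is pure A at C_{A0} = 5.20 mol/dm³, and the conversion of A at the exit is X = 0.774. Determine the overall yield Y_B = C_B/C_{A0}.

C_A = C_{A0}(1−X) = 1.175 mol/dm³.
Along a PFR/batch, dC_C/dC_A = −r_C/(r_B+r_C) = −k₂/(k₂+k₁·C_A).
Integrating from C_{A0} to C_A: C_C = (0.0659/0.364)·ln[(0.0659+0.364·5.20)/(0.0659+0.364·1.18)] = 0.1810·ln(1.959/0.4937) = 0.2495 mol/dm³.
Then C_B = (C_{A0}−C_A) − C_C = 4.025 − 0.2495 = 3.775 mol/dm³.
Y_B = C_B/C_{A0} = 3.775/5.20 = 0.726.

0.726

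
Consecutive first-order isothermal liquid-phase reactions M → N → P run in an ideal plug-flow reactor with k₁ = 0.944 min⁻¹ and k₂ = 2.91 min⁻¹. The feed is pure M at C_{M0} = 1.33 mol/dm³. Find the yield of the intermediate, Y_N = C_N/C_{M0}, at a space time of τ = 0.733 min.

0.183

For first-order series with pure M initially, C_N(τ) = k₁C_{M0}/(k₂−k₁)·(e^(−k₁τ) − e^(−k₂τ)).
e^(−k₁τ) = e^(−0.944×0.733) = e^(−0.6920) = 0.5006; e^(−k₂τ) = e^(−2.133) = 0.1185.
C_N = 0.944×1.33/(2.91−0.944) × (0.5006−0.1185) = 0.6386×0.3821 = 0.2440 mol/dm³.
Y_N = C_N/C_{M0} = 0.2440/1.33 = 0.183.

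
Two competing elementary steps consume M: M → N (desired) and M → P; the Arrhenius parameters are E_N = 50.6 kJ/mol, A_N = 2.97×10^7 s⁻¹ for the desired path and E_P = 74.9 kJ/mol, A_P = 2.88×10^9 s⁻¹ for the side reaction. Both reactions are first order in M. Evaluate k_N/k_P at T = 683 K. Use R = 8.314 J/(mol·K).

k_N/k_P = (A_N/A_P)·exp[−(E_N−E_P)/(RT)] = (A_N/A_P)·exp[(E_P−E_N)/(RT)].
(E_P−E_N)/(RT) = (74.9−50.6)×10³/(8.314×683) = 24300/5678 = 4.279.
k_N/k_P = (2.97×10^7/2.88×10^9)·exp(4.279) = 0.01031 × 72.19 = 0.744.

0.744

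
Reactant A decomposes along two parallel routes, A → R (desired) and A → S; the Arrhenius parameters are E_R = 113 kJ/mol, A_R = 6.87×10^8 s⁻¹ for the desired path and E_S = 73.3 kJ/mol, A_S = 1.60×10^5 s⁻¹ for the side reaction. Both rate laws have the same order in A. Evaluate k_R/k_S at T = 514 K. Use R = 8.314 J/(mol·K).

0.396

Since both paths have the same order in A, the concentration cancels and S_{R/S} = k_R/k_S = (A_R/A_S)·exp[(E_S−E_R)/(RT)].
(E_S−E_R)/(RT) = (73.3−113)×10³/(8.314×514) = -39700/4273 = -9.290.
k_R/k_S = (6.87×10^8/1.60×10^5)·exp(-9.290) = 4294 × 9.234×10^-5 = 0.396.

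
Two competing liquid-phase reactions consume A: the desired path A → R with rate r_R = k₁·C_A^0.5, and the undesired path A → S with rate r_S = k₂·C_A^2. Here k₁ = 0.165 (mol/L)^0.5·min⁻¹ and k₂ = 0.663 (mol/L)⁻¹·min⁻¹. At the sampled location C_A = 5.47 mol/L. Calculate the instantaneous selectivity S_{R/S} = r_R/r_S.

S_{R/S} = r_R/r_S = (k₁·C_A^0.5)/(k₂·C_A^2) = (k₁/k₂)·C_A^-1.5.
= (0.165×5.470^0.5) / (0.663×5.470^2) = 0.3859/19.84 = 0.0195.

0.0195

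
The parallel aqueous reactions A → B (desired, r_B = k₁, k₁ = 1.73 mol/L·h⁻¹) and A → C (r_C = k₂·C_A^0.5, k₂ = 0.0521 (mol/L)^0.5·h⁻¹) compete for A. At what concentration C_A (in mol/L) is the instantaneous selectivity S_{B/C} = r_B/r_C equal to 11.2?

8.79 mol/L

S_{B/C} = (k₁/k₂)·C_A^-0.5 ⇒ C_A = (S·k₂/k₁)^(-2).
= (11.2×0.0521/1.73)^(-2) = (0.3373)^(-2) = 8.79 mol/L.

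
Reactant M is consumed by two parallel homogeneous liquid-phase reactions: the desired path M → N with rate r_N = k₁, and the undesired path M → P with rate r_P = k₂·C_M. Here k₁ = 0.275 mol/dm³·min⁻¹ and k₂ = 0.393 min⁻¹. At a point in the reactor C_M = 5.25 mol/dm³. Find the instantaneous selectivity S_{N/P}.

S_{N/P} = r_N/r_P = (k₁)/(k₂·C_M) = (k₁/k₂)·C_M⁻¹.
= (0.275) / (0.393×5.250) = 0.2750/2.063 = 0.133.

0.133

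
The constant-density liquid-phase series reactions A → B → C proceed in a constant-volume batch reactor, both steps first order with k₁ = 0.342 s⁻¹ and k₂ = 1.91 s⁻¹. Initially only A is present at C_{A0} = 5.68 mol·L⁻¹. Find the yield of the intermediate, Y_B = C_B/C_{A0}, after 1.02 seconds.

0.123

For first-order series with pure A initially, C_B(t) = k₁C_{A0}/(k₂−k₁)·(e^(−k₁t) − e^(−k₂t)).
e^(−k₁t) = e^(−0.342×1.02) = e^(−0.3488) = 0.7055; e^(−k₂t) = e^(−1.948) = 0.1425.
C_B = 0.342×5.68/(1.91−0.342) × (0.7055−0.1425) = 1.239×0.5630 = 0.6975 mol·L⁻¹.
Y_B = C_B/C_{A0} = 0.6975/5.68 = 0.123.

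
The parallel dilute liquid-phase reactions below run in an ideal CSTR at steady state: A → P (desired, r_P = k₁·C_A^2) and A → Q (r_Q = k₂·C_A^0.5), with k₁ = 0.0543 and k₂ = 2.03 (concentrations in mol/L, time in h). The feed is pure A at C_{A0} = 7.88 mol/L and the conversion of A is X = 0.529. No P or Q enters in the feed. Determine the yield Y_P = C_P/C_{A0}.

Exit C_A = C_{A0}(1−X) = 7.88×0.471 = 3.711 mol/L.
A CSTR operates uniformly at the exit composition, giving r_P = 0.7480 and r_Q = 3.911 (each k·C_A^n at C_A = 3.711).
Fraction of consumed A going to P: r_P/(r_P+r_Q) = 0.1606.
C_P = 0.1606·C_{A0}·X = 0.1606×7.88×0.529 = 0.669 mol/L; Y_P = C_P/C_{A0} = 0.0849.

0.0849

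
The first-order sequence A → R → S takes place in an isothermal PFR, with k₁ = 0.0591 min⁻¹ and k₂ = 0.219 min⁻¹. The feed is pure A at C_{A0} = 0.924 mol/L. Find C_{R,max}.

For a first-order series the maximum intermediate yield is C_{R,max}/C_{A0} = (k₁/k₂)^[k₂/(k₂−k₁)].
= (0.0591/0.219)^(0.219/(0.219−0.0591)) = (0.2699)^(1.370) = 0.1663.
C_{R,max} = 0.1663×0.924 = 0.154 mol/L.

0.154 mol/L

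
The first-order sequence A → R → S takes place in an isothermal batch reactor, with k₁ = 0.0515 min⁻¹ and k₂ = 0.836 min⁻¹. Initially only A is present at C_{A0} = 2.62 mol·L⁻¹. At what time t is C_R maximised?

Setting dC_R/dt = 0 gives t_opt = ln(k₂/k₁)/(k₂−k₁).
= ln(0.836/0.0515)/(0.836−0.0515) = ln(16.23)/0.7845 = 2.787/0.7845 = 3.55 min.

3.55 min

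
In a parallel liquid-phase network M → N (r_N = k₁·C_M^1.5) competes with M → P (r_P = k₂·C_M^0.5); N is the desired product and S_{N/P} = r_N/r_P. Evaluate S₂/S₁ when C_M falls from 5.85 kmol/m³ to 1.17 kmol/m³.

0.200

S_{N/P} = (k₁/k₂)·C_M, so S₂/S₁ = (C_{M,2}/C_{M,1}).
= 1.17/5.85 = 0.200.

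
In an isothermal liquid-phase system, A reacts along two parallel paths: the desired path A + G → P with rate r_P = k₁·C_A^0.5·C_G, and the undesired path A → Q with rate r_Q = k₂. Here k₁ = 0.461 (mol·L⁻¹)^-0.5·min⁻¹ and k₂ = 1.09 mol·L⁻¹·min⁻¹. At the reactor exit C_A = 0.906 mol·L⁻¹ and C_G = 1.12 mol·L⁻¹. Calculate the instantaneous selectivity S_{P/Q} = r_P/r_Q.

0.451

S_{P/Q} = r_P/r_Q = (k₁·C_A^0.5·C_G)/(k₂) = (k₁/k₂)·C_A^0.5·C_G.
= (0.461×0.9060^0.5×1.120) / (1.09) = 0.4915/1.090 = 0.451.
Since the desired path is higher order in A, keeping C_A high (PFR or concentrated feed) favours P.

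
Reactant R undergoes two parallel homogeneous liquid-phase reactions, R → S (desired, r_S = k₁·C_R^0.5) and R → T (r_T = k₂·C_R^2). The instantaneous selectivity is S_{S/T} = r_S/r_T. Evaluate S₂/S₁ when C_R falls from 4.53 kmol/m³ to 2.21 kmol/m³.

S_{S/T} = (k₁/k₂)·C_R^-1.5, so S₂/S₁ = (C_{R,2}/C_{R,1})^-1.5.
= (2.21/4.53)^(-1.5) = (0.4879)^(-1.5) = 2.93.
Selectivity toward S rises as C_R falls — low-concentration operation is favoured.

2.93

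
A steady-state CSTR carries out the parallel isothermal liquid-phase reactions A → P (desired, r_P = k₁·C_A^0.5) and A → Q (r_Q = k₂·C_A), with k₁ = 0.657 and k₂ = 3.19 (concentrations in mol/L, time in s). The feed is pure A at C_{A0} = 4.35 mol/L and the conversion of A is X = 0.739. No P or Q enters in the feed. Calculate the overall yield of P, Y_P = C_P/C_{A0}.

0.120

Exit C_A = C_{A0}(1−X) = 4.35×0.261 = 1.135 mol/L.
In a CSTR the entire volume is at exit conditions, so r_P = 0.657×1.135^0.5 = 0.7001 and r_Q = 3.19×1.135 = 3.622.
Fraction of consumed A going to P: r_P/(r_P+r_Q) = 0.1620.
C_P = 0.1620·C_{A0}·X = 0.1620×4.35×0.739 = 0.521 mol/L; Y_P = C_P/C_{A0} = 0.120.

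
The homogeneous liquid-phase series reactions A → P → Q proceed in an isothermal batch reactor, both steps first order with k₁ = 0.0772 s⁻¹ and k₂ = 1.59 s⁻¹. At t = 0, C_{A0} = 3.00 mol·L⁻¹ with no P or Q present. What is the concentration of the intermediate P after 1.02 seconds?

The intermediate concentration in a first-order A→B→C sequence is C_P = k₁C_{A0}(e^(−k₁t) − e^(−k₂t))/(k₂−k₁).
e^(−k₁t) = e^(−0.0772×1.02) = e^(−0.07874) = 0.9243; e^(−k₂t) = e^(−1.622) = 0.1975.
C_P = 0.0772×3.00/(1.59−0.0772) × (0.9243−0.1975) = 0.1531×0.7267 = 0.1113 mol·L⁻¹.

0.111 mol·L⁻¹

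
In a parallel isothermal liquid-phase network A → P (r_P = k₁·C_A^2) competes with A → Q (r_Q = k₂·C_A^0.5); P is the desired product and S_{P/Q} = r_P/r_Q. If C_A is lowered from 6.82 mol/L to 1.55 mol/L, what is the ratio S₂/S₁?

0.108

S_{P/Q} = (k₁/k₂)·C_A^1.5, so S₂/S₁ = (C_{A,2}/C_{A,1})^1.5.
= (1.55/6.82)^1.5 = (0.2273)^1.5 = 0.108.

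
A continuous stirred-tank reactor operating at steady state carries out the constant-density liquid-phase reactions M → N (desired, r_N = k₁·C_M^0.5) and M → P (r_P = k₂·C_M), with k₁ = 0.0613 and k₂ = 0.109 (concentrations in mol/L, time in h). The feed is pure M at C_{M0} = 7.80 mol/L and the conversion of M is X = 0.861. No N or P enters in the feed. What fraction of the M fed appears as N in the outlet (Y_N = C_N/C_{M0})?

0.302

Exit C_M = C_{M0}(1−X) = 7.80×0.139 = 1.084 mol/L.
A CSTR operates uniformly at the exit composition, giving r_N = 0.06383 and r_P = 0.1182 (each k·C_M^n at C_M = 1.084).
Fraction of consumed M going to N: r_N/(r_N+r_P) = 0.3507.
C_N = 0.3507·C_{M0}·X = 0.3507×7.80×0.861 = 2.36 mol/L; Y_N = C_N/C_{M0} = 0.302.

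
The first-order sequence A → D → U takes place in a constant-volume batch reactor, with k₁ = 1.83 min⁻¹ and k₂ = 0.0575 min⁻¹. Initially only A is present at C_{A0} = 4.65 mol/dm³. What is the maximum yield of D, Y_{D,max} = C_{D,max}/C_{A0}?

0.894

For a first-order series the maximum intermediate yield is C_{D,max}/C_{A0} = (k₁/k₂)^[k₂/(k₂−k₁)].
= (1.83/0.0575)^(0.0575/(0.0575−1.83)) = (31.83)^(-0.03244) = 0.8938.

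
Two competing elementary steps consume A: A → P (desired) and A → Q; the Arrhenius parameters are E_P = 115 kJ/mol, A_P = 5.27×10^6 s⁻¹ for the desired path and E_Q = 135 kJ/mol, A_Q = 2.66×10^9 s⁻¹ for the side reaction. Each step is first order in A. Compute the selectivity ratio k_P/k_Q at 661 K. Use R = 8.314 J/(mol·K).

Since both paths have the same order in A, the concentration cancels and S_{P/Q} = k_P/k_Q = (A_P/A_Q)·exp[(E_Q−E_P)/(RT)].
(E_Q−E_P)/(RT) = (135−115)×10³/(8.314×661) = 20000/5496 = 3.639.
k_P/k_Q = (5.27×10^6/2.66×10^9)·exp(3.639) = 0.001981 × 38.07 = 0.0754.
Since E_P < E_Q, lowering the temperature improves selectivity toward P.

0.0754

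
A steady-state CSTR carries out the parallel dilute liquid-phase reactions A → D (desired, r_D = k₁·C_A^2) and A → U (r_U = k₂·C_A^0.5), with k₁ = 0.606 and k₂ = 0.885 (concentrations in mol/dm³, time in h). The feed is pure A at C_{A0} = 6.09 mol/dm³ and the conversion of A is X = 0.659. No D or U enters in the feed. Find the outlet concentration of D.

Exit C_A = C_{A0}(1−X) = 6.09×0.341 = 2.077 mol/dm³.
A CSTR operates uniformly at the exit composition, giving r_D = 2.613 and r_U = 1.275 (each k·C_A^n at C_A = 2.077).
Fraction of consumed A going to D: r_D/(r_D+r_U) = 0.6720.
C_D = 0.6720·C_{A0}·X = 0.6720×6.09×0.659 = 2.70 mol/dm³.

2.70 mol/dm³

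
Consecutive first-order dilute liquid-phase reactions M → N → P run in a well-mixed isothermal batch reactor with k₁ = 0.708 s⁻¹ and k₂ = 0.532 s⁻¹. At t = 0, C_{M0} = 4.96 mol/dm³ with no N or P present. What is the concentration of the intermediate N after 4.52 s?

The intermediate concentration in a first-order A→B→C sequence is C_N = k₁C_{M0}(e^(−k₁t) − e^(−k₂t))/(k₂−k₁).
e^(−k₁t) = e^(−0.708×4.52) = e^(−3.200) = 0.04076; e^(−k₂t) = e^(−2.405) = 0.09030.
C_N = 0.708×4.96/(0.532−0.708) × (0.04076−0.09030) = (-19.95)×(-0.04954) = 0.9885 mol/dm³.

0.989 mol/dm³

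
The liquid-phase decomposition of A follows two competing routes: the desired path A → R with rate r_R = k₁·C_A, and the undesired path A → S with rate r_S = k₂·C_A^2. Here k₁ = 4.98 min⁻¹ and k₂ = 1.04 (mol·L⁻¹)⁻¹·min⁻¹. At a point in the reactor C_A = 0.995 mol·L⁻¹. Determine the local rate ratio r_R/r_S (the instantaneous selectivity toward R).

4.81

S_{R/S} = r_R/r_S = (k₁·C_A)/(k₂·C_A^2) = (k₁/k₂)·C_A⁻¹.
= (4.98×0.9950) / (1.04×0.9950^2) = 4.955/1.030 = 4.81.
The undesired path is higher order in A, so low C_A (CSTR or dilute feed) favours R.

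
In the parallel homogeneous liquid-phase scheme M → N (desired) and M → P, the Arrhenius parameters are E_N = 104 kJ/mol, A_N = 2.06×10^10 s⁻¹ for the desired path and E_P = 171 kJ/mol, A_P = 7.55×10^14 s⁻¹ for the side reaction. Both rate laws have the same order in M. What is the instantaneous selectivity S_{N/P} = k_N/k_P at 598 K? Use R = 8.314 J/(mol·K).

19.4

k_N/k_P = (A_N/A_P)·exp[−(E_N−E_P)/(RT)] = (A_N/A_P)·exp[(E_P−E_N)/(RT)].
(E_P−E_N)/(RT) = (171−104)×10³/(8.314×598) = 67000/4972 = 13.48.
k_N/k_P = (2.06×10^10/7.55×10^14)·exp(13.48) = 2.728×10^-5 × 7.122×10^5 = 19.4.
Since E_N < E_P, lowering the temperature improves selectivity toward N.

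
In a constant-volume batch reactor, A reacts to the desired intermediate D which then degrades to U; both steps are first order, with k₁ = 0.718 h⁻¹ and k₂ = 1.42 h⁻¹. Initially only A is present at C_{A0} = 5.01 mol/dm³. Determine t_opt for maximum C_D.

Setting dC_D/dt = 0 gives t_opt = ln(k₂/k₁)/(k₂−k₁).
= ln(1.42/0.718)/(1.42−0.718) = ln(1.978)/0.7020 = 0.6819/0.7020 = 0.971 h.

0.971 h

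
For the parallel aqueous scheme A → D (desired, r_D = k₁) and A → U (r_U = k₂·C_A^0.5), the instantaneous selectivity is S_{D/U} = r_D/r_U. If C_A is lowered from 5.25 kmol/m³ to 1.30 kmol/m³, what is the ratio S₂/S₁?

S_{D/U} = (k₁/k₂)·C_A^-0.5, so S₂/S₁ = (C_{A,2}/C_{A,1})^-0.5.
= (1.30/5.25)^(-0.5) = (0.2476)^(-0.5) = 2.01.
Selectivity toward D rises as C_A falls — low-concentration operation is favoured.

2.01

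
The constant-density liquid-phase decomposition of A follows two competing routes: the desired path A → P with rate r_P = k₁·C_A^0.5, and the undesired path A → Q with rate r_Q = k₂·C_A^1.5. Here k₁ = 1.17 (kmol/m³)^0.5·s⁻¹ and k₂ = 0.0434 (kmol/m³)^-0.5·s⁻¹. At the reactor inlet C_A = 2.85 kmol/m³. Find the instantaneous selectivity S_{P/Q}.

S_{P/Q} = r_P/r_Q = (k₁·C_A^0.5)/(k₂·C_A^1.5) = (k₁/k₂)·C_A⁻¹.
= (1.17×2.850^0.5) / (0.0434×2.850^1.5) = 1.975/0.2088 = 9.46.

9.46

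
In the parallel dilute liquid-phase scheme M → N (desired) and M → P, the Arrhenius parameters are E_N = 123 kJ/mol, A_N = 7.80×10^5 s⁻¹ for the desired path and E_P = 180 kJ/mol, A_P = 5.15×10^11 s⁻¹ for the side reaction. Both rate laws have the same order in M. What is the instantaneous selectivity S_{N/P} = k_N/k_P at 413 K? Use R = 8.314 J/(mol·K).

With equal orders, S_{N/P} = k_N/k_P = (A_N/A_P)·exp[(E_P−E_N)/(RT)].
(E_P−E_N)/(RT) = (180−123)×10³/(8.314×413) = 57000/3434 = 16.60.
k_N/k_P = (7.80×10^5/5.15×10^11)·exp(16.60) = 1.515×10^-6 × 1.620×10^7 = 24.5.

24.5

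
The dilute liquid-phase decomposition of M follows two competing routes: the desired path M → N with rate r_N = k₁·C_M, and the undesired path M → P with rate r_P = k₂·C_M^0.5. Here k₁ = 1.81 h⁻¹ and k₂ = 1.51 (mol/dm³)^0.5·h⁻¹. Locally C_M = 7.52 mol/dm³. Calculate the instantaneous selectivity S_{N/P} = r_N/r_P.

3.29

S_{N/P} = r_N/r_P = (k₁·C_M)/(k₂·C_M^0.5) = (k₁/k₂)·C_M^0.5.
= (1.81×7.520) / (1.51×7.520^0.5) = 13.61/4.141 = 3.29.
Since the desired path is higher order in M, keeping C_M high (PFR or concentrated feed) favours N.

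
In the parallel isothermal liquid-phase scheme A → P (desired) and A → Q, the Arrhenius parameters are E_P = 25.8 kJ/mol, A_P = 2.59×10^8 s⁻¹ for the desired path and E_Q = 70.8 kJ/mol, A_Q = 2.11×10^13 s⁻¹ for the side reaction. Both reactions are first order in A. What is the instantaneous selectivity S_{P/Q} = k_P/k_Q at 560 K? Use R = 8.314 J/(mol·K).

k_P/k_Q = (A_P/A_Q)·exp[−(E_P−E_Q)/(RT)] = (A_P/A_Q)·exp[(E_Q−E_P)/(RT)].
(E_Q−E_P)/(RT) = (70.8−25.8)×10³/(8.314×560) = 45000/4656 = 9.665.
k_P/k_Q = (2.59×10^8/2.11×10^13)·exp(9.665) = 1.227×10^-5 × 15761 = 0.193.
Since E_P < E_Q, lowering the temperature improves selectivity toward P.

0.193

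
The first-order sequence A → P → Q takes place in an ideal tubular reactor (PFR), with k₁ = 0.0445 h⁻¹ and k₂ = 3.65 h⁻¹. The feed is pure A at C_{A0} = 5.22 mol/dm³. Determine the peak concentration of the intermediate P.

0.0603 mol/dm³

For a first-order series the maximum intermediate yield is C_{P,max}/C_{A0} = (k₁/k₂)^[k₂/(k₂−k₁)].
= (0.0445/3.65)^(3.65/(3.65−0.0445)) = (0.01219)^(1.012) = 0.01155.
C_{P,max} = 0.01155×5.22 = 0.0603 mol/dm³.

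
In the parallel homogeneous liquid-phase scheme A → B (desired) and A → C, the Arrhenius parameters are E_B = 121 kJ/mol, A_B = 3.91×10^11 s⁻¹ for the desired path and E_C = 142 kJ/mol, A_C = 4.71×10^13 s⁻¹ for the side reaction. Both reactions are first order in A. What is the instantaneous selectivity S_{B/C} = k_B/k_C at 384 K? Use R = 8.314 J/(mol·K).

5.97

With equal orders, S_{B/C} = k_B/k_C = (A_B/A_C)·exp[(E_C−E_B)/(RT)].
(E_C−E_B)/(RT) = (142−121)×10³/(8.314×384) = 21000/3193 = 6.578.
k_B/k_C = (3.91×10^11/4.71×10^13)·exp(6.578) = 0.008301 × 718.9 = 5.97.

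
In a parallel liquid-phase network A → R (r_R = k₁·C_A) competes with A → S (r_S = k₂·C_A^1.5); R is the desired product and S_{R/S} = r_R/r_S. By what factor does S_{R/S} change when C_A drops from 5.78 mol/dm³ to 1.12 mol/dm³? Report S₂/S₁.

2.27

S_{R/S} = (k₁/k₂)·C_A^-0.5, so S₂/S₁ = (C_{A,2}/C_{A,1})^-0.5.
= (1.12/5.78)^(-0.5) = (0.1938)^(-0.5) = 2.27.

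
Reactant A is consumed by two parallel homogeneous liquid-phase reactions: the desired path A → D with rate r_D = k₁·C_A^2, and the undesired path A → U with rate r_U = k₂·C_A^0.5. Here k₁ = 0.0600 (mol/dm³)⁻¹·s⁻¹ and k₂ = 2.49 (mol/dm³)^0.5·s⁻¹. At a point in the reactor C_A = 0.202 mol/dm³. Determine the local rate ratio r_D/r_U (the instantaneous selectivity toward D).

0.00219

S_{D/U} = r_D/r_U = (k₁·C_A^2)/(k₂·C_A^0.5) = (k₁/k₂)·C_A^1.5.
= (0.0600×0.2020^2) / (2.49×0.2020^0.5) = 0.002448/1.119 = 0.00219.
Since the desired path is higher order in A, keeping C_A high (PFR or concentrated feed) favours D.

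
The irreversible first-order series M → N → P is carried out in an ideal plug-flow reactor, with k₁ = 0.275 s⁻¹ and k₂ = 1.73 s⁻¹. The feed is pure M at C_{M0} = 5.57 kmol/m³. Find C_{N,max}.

0.625 kmol/m³

For a first-order series the maximum intermediate yield is C_{N,max}/C_{M0} = (k₁/k₂)^[k₂/(k₂−k₁)].
= (0.275/1.73)^(1.73/(1.73−0.275)) = (0.1590)^(1.189) = 0.1123.
C_{N,max} = 0.1123×5.57 = 0.625 kmol/m³.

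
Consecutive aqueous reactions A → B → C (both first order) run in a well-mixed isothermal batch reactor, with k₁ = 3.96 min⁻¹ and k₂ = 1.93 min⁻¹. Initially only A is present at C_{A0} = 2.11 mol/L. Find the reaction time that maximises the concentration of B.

The intermediate peaks when r₁ = r₂, i.e. k₁e^(−k₁t) = k₂e^(−k₂t), giving t_opt = ln(k₂/k₁)/(k₂−k₁).
= ln(1.93/3.96)/(1.93−3.96) = ln(0.4874)/-2.030 = -0.7187/-2.030 = 0.354 min.

0.354 min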